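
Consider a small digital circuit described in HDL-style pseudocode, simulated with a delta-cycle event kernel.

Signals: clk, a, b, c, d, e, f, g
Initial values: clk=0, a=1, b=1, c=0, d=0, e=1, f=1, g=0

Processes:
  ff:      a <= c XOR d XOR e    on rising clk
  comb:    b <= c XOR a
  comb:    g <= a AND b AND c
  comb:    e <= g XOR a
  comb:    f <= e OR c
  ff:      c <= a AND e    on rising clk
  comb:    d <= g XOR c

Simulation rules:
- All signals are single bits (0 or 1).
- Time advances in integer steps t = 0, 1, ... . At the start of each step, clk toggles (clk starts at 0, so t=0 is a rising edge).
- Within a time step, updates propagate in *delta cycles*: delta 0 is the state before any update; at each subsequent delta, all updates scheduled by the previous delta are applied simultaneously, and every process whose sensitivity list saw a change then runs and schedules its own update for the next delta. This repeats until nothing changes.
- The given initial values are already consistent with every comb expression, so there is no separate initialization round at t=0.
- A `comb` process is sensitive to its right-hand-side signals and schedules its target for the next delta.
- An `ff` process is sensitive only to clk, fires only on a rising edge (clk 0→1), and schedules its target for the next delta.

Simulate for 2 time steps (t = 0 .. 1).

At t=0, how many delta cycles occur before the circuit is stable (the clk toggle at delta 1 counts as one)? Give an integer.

t=0 Δ0: e=1 c=0 g=0 f=1 b=1 clk=0 d=0 a=1
  Δ1: clk:0→1
  Δ2: c:0→1
  Δ3: g:0→1, b:1→0, d:0→1
  Δ4: e:1→0, g:1→0, d:1→0
  Δ5: e:0→1, d:0→1
  (5Δ to stable)
t=1 Δ0: e=1 c=1 g=0 f=1 b=0 clk=1 d=1 a=1
  Δ1: clk:1→0
  (1Δ to stable)

5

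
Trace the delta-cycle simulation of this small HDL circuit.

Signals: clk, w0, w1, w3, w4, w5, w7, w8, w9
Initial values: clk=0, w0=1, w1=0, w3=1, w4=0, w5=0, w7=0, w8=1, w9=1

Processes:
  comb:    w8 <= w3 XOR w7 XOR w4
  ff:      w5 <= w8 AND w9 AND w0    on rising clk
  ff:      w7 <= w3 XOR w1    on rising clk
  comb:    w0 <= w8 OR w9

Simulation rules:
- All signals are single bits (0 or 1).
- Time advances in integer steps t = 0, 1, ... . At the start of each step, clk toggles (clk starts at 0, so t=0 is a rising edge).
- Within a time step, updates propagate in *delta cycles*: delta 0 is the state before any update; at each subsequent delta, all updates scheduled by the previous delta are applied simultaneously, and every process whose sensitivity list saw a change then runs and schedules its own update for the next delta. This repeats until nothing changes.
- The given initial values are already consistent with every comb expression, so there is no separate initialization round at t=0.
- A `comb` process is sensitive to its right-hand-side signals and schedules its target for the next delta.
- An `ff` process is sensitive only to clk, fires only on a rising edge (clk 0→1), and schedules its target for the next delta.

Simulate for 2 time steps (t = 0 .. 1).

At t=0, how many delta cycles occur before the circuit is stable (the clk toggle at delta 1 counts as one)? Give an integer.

t=0 Δ0: w4=0 w1=0 w3=1 clk=0 w7=0 w9=1 w0=1 w8=1 w5=0
  Δ1: clk:0→1
  Δ2: w7:0→1, w5:0→1
  Δ3: w8:1→0
  (3Δ to stable)
t=1 Δ0: w4=0 w1=0 w3=1 clk=1 w7=1 w9=1 w0=1 w8=0 w5=1
  Δ1: clk:1→0
  (1Δ to stable)

3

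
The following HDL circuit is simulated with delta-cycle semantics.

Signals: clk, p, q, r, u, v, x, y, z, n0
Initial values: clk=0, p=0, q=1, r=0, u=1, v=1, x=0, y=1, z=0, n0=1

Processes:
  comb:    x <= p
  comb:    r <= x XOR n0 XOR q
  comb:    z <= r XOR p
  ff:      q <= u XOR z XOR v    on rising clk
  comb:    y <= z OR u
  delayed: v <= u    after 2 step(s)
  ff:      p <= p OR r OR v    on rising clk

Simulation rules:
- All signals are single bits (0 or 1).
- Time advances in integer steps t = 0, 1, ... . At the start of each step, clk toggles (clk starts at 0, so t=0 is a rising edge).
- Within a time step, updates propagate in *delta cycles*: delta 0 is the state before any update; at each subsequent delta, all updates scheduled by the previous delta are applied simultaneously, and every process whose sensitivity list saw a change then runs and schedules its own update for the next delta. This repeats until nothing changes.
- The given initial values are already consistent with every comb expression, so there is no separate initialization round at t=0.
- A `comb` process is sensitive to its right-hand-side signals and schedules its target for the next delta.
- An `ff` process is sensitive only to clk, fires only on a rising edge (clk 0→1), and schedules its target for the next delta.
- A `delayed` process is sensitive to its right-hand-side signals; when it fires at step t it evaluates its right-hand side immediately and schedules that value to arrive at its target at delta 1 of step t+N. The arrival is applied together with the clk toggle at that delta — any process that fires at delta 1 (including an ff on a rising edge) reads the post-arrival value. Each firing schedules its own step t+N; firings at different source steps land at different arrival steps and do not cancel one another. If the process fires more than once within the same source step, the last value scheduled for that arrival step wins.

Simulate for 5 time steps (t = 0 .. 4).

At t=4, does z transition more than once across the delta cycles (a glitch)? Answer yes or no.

no

[bits: q,y,p,x,clk,n0,z,u,v,r]
t=0: Δ0=1100010110 Δ1=1100110110 Δ2=0110110110 Δ3=0111111111 Δ4=0111110110 Δ5=0111111110 | 5Δ
t=1: Δ0=0111111110 Δ1=0111011110 | 1Δ
t=2: Δ0=0111011110 Δ1=0111111110 Δ2=1111111110 Δ3=1111111111 Δ4=1111110111 | 4Δ
t=3: Δ0=1111110111 Δ1=1111010111 | 1Δ
t=4: Δ0=1111010111 Δ1=1111110111 Δ2=0111110111 Δ3=0111110110 Δ4=0111111110 | 4Δ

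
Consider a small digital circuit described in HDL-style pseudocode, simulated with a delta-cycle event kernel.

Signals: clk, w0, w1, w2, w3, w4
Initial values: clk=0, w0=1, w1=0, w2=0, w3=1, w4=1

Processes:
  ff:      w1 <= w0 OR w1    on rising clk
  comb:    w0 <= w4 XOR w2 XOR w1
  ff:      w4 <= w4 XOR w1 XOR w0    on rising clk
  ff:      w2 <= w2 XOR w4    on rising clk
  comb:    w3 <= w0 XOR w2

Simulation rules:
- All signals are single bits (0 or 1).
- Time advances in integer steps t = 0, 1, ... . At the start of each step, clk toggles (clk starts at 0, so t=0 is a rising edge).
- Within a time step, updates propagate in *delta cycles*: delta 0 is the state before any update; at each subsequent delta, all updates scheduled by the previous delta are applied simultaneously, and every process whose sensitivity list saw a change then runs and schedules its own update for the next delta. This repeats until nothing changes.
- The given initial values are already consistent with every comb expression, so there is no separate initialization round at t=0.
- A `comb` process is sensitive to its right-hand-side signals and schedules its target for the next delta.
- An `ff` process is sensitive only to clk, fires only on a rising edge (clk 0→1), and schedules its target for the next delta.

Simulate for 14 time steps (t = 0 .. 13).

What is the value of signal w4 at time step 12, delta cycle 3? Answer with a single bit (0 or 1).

0

t=0 Δ0: clk=0 w4=1 w1=0 w3=1 w2=0 w0=1
  Δ1: clk:0→1
  Δ2: w4:1→0, w1:0→1, w2:0→1
  Δ3: w3:1→0, w0:1→0
  Δ4: w3:0→1
  (4Δ to stable)
t=1 Δ0: clk=1 w4=0 w1=1 w3=1 w2=1 w0=0
  Δ1: clk:1→0
  (1Δ to stable)
t=2 Δ0: clk=0 w4=0 w1=1 w3=1 w2=1 w0=0
  Δ1: clk:0→1
  Δ2: w4:0→1
  Δ3: w0:0→1
  Δ4: w3:1→0
  (4Δ to stable)
t=3 Δ0: clk=1 w4=1 w1=1 w3=0 w2=1 w0=1
  Δ1: clk:1→0
  (1Δ to stable)
t=4 Δ0: clk=0 w4=1 w1=1 w3=0 w2=1 w0=1
  Δ1: clk:0→1
  Δ2: w2:1→0
  Δ3: w3:0→1, w0:1→0
  Δ4: w3:1→0
  (4Δ to stable)
t=5 Δ0: clk=1 w4=1 w1=1 w3=0 w2=0 w0=0
  Δ1: clk:1→0
  (1Δ to stable)
t=6 Δ0: clk=0 w4=1 w1=1 w3=0 w2=0 w0=0
  Δ1: clk:0→1
  Δ2: w4:1→0, w2:0→1
  Δ3: w3:0→1
  (3Δ to stable)
t=7 Δ0: clk=1 w4=0 w1=1 w3=1 w2=1 w0=0
  Δ1: clk:1→0
  (1Δ to stable)
t=8 Δ0: clk=0 w4=0 w1=1 w3=1 w2=1 w0=0
  Δ1: clk:0→1
  Δ2: w4:0→1
  Δ3: w0:0→1
  Δ4: w3:1→0
  (4Δ to stable)
t=9 Δ0: clk=1 w4=1 w1=1 w3=0 w2=1 w0=1
  Δ1: clk:1→0
  (1Δ to stable)
t=10 Δ0: clk=0 w4=1 w1=1 w3=0 w2=1 w0=1
  Δ1: clk:0→1
  Δ2: w2:1→0
  Δ3: w3:0→1, w0:1→0
  Δ4: w3:1→0
  (4Δ to stable)
t=11 Δ0: clk=1 w4=1 w1=1 w3=0 w2=0 w0=0
  Δ1: clk:1→0
  (1Δ to stable)
t=12 Δ0: clk=0 w4=1 w1=1 w3=0 w2=0 w0=0
  Δ1: clk:0→1
  Δ2: w4:1→0, w2:0→1
  Δ3: w3:0→1
  (3Δ to stable)
t=13 Δ0: clk=1 w4=0 w1=1 w3=1 w2=1 w0=0
  Δ1: clk:1→0
  (1Δ to stable)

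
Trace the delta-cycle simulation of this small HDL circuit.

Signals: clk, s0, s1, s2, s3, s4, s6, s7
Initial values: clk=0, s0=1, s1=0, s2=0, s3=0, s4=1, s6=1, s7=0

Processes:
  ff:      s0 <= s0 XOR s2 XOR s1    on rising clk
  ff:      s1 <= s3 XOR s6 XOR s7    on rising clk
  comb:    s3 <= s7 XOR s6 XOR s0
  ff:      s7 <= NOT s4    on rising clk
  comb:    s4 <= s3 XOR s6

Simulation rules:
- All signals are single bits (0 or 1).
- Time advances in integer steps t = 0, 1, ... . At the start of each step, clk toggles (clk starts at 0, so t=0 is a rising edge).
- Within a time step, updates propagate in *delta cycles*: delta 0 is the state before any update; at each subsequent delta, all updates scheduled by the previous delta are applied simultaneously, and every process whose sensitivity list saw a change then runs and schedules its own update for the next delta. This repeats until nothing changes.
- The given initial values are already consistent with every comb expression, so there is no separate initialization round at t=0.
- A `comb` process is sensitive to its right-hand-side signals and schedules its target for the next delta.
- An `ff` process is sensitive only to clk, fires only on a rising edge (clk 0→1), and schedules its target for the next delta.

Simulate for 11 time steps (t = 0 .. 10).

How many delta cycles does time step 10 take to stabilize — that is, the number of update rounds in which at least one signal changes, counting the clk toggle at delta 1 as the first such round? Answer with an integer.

t0.Δ0 s1=0 s4=1 s2=0 s0=1 s7=0 clk=0 s6=1 s3=0
t0.Δ1 s1=0 s4=1 s2=0 s0=1 s7=0 clk=1 s6=1 s3=0
t0.Δ2 s1=1 s4=1 s2=0 s0=1 s7=0 clk=1 s6=1 s3=0
t1.Δ0 s1=1 s4=1 s2=0 s0=1 s7=0 clk=1 s6=1 s3=0
t1.Δ1 s1=1 s4=1 s2=0 s0=1 s7=0 clk=0 s6=1 s3=0
t2.Δ0 s1=1 s4=1 s2=0 s0=1 s7=0 clk=0 s6=1 s3=0
t2.Δ1 s1=1 s4=1 s2=0 s0=1 s7=0 clk=1 s6=1 s3=0
t2.Δ2 s1=1 s4=1 s2=0 s0=0 s7=0 clk=1 s6=1 s3=0
t2.Δ3 s1=1 s4=1 s2=0 s0=0 s7=0 clk=1 s6=1 s3=1
t2.Δ4 s1=1 s4=0 s2=0 s0=0 s7=0 clk=1 s6=1 s3=1
t3.Δ0 s1=1 s4=0 s2=0 s0=0 s7=0 clk=1 s6=1 s3=1
t3.Δ1 s1=1 s4=0 s2=0 s0=0 s7=0 clk=0 s6=1 s3=1
t4.Δ0 s1=1 s4=0 s2=0 s0=0 s7=0 clk=0 s6=1 s3=1
t4.Δ1 s1=1 s4=0 s2=0 s0=0 s7=0 clk=1 s6=1 s3=1
t4.Δ2 s1=0 s4=0 s2=0 s0=1 s7=1 clk=1 s6=1 s3=1
t5.Δ0 s1=0 s4=0 s2=0 s0=1 s7=1 clk=1 s6=1 s3=1
t5.Δ1 s1=0 s4=0 s2=0 s0=1 s7=1 clk=0 s6=1 s3=1
t6.Δ0 s1=0 s4=0 s2=0 s0=1 s7=1 clk=0 s6=1 s3=1
t6.Δ1 s1=0 s4=0 s2=0 s0=1 s7=1 clk=1 s6=1 s3=1
t6.Δ2 s1=1 s4=0 s2=0 s0=1 s7=1 clk=1 s6=1 s3=1
t7.Δ0 s1=1 s4=0 s2=0 s0=1 s7=1 clk=1 s6=1 s3=1
t7.Δ1 s1=1 s4=0 s2=0 s0=1 s7=1 clk=0 s6=1 s3=1
t8.Δ0 s1=1 s4=0 s2=0 s0=1 s7=1 clk=0 s6=1 s3=1
t8.Δ1 s1=1 s4=0 s2=0 s0=1 s7=1 clk=1 s6=1 s3=1
t8.Δ2 s1=1 s4=0 s2=0 s0=0 s7=1 clk=1 s6=1 s3=1
t8.Δ3 s1=1 s4=0 s2=0 s0=0 s7=1 clk=1 s6=1 s3=0
t8.Δ4 s1=1 s4=1 s2=0 s0=0 s7=1 clk=1 s6=1 s3=0
t9.Δ0 s1=1 s4=1 s2=0 s0=0 s7=1 clk=1 s6=1 s3=0
t9.Δ1 s1=1 s4=1 s2=0 s0=0 s7=1 clk=0 s6=1 s3=0
t10.Δ0 s1=1 s4=1 s2=0 s0=0 s7=1 clk=0 s6=1 s3=0
t10.Δ1 s1=1 s4=1 s2=0 s0=0 s7=1 clk=1 s6=1 s3=0
t10.Δ2 s1=0 s4=1 s2=0 s0=1 s7=0 clk=1 s6=1 s3=0

2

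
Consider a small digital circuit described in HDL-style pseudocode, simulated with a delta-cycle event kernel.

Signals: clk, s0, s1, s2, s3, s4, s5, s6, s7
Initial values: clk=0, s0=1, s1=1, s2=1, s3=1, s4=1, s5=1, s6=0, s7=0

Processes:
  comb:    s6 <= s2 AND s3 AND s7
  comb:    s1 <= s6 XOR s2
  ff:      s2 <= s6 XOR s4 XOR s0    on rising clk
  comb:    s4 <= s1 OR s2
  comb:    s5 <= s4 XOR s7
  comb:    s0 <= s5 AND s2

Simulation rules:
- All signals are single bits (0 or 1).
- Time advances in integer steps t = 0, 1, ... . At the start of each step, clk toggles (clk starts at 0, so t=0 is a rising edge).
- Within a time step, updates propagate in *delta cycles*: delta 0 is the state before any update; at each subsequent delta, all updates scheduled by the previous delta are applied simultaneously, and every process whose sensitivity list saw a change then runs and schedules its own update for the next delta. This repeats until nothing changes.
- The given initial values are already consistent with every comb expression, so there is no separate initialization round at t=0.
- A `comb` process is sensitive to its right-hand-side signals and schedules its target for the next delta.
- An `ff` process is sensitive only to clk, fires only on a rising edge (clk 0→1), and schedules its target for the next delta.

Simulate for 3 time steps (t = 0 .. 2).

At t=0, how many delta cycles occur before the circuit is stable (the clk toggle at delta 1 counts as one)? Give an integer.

t=0 Δ0: s7=0 s6=0 s1=1 clk=0 s0=1 s4=1 s5=1 s2=1 s3=1
  Δ1: clk:0→1
  Δ2: s2:1→0
  Δ3: s1:1→0, s0:1→0
  Δ4: s4:1→0
  Δ5: s5:1→0
  (5Δ to stable)
t=1 Δ0: s7=0 s6=0 s1=0 clk=1 s0=0 s4=0 s5=0 s2=0 s3=1
  Δ1: clk:1→0
  (1Δ to stable)
t=2 Δ0: s7=0 s6=0 s1=0 clk=0 s0=0 s4=0 s5=0 s2=0 s3=1
  Δ1: clk:0→1
  (1Δ to stable)

5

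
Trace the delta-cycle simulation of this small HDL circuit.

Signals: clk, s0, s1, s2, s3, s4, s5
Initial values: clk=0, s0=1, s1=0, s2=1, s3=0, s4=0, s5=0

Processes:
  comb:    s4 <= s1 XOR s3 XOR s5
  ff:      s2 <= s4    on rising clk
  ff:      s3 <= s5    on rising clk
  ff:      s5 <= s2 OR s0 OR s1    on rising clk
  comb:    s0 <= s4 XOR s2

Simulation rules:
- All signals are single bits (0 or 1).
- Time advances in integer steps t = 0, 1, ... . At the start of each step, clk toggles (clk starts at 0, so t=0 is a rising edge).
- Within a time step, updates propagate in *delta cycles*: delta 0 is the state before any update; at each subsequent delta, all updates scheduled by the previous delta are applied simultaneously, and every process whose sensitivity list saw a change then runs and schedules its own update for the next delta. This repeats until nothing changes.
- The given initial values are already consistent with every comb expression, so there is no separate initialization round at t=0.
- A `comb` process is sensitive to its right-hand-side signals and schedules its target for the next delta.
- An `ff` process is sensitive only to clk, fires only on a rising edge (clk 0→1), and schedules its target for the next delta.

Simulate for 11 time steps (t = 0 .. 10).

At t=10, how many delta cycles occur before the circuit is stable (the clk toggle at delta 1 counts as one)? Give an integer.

t=0 Δ0: s4=0 s1=0 s5=0 s2=1 s0=1 clk=0 s3=0
  Δ1: clk:0→1
  Δ2: s5:0→1, s2:1→0
  Δ3: s4:0→1, s0:1→0
  Δ4: s0:0→1
  (4Δ to stable)
t=1 Δ0: s4=1 s1=0 s5=1 s2=0 s0=1 clk=1 s3=0
  Δ1: clk:1→0
  (1Δ to stable)
t=2 Δ0: s4=1 s1=0 s5=1 s2=0 s0=1 clk=0 s3=0
  Δ1: clk:0→1
  Δ2: s2:0→1, s3:0→1
  Δ3: s4:1→0, s0:1→0
  Δ4: s0:0→1
  (4Δ to stable)
t=3 Δ0: s4=0 s1=0 s5=1 s2=1 s0=1 clk=1 s3=1
  Δ1: clk:1→0
  (1Δ to stable)
t=4 Δ0: s4=0 s1=0 s5=1 s2=1 s0=1 clk=0 s3=1
  Δ1: clk:0→1
  Δ2: s2:1→0
  Δ3: s0:1→0
  (3Δ to stable)
t=5 Δ0: s4=0 s1=0 s5=1 s2=0 s0=0 clk=1 s3=1
  Δ1: clk:1→0
  (1Δ to stable)
t=6 Δ0: s4=0 s1=0 s5=1 s2=0 s0=0 clk=0 s3=1
  Δ1: clk:0→1
  Δ2: s5:1→0
  Δ3: s4:0→1
  Δ4: s0:0→1
  (4Δ to stable)
t=7 Δ0: s4=1 s1=0 s5=0 s2=0 s0=1 clk=1 s3=1
  Δ1: clk:1→0
  (1Δ to stable)
t=8 Δ0: s4=1 s1=0 s5=0 s2=0 s0=1 clk=0 s3=1
  Δ1: clk:0→1
  Δ2: s5:0→1, s2:0→1, s3:1→0
  Δ3: s0:1→0
  (3Δ to stable)
t=9 Δ0: s4=1 s1=0 s5=1 s2=1 s0=0 clk=1 s3=0
  Δ1: clk:1→0
  (1Δ to stable)
t=10 Δ0: s4=1 s1=0 s5=1 s2=1 s0=0 clk=0 s3=0
  Δ1: clk:0→1
  Δ2: s3:0→1
  Δ3: s4:1→0
  Δ4: s0:0→1
  (4Δ to stable)

4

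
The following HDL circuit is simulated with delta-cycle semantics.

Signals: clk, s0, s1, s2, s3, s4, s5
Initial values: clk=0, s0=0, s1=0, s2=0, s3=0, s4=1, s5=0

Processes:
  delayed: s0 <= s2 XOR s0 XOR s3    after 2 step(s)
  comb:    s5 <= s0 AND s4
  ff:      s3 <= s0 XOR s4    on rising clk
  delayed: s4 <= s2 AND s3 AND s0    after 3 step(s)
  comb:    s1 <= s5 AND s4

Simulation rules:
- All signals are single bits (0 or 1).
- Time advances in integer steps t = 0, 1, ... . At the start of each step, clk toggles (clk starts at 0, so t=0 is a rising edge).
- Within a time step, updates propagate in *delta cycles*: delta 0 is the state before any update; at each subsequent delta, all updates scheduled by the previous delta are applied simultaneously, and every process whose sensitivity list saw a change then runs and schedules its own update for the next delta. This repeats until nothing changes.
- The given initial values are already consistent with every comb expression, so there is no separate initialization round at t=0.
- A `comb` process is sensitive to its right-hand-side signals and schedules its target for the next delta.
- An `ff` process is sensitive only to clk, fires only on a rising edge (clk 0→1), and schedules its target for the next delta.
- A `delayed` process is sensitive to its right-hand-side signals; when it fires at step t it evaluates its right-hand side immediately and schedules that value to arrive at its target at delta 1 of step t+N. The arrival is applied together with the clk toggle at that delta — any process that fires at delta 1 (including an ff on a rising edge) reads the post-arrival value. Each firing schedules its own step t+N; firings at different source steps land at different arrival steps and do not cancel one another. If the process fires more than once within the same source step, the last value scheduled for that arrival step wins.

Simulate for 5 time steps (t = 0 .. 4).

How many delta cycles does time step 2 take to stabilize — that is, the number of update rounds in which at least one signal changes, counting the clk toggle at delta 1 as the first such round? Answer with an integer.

3

[bits: s2,s1,s0,clk,s4,s5,s3]
t=0: Δ0=0000100 Δ1=0001100 Δ2=0001101 | 2Δ
t=1: Δ0=0001101 Δ1=0000101 | 1Δ
t=2: Δ0=0000101 Δ1=0011101 Δ2=0011110 Δ3=0111110 | 3Δ
t=3: Δ0=0111110 Δ1=0110010 Δ2=0010000 | 2Δ
t=4: Δ0=0010000 Δ1=0011000 Δ2=0011001 | 2Δ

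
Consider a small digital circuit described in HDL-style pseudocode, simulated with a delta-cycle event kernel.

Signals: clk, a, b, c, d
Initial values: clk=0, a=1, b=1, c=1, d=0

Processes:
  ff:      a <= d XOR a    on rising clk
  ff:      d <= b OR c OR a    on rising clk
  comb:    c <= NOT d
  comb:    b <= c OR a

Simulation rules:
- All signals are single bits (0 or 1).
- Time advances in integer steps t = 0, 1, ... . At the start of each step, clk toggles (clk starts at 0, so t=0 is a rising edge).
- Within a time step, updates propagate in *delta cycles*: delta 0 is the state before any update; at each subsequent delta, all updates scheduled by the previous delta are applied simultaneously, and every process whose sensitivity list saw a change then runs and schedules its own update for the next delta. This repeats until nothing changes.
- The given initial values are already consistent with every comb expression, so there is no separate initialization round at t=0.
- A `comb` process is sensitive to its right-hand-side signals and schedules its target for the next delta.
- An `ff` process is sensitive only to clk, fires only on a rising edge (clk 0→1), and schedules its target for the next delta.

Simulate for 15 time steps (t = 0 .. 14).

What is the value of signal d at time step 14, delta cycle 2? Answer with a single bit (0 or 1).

t=0 Δ0: a=1 clk=0 c=1 d=0 b=1
  Δ1: clk:0→1
  Δ2: d:0→1
  Δ3: c:1→0
  (3Δ to stable)
t=1 Δ0: a=1 clk=1 c=0 d=1 b=1
  Δ1: clk:1→0
  (1Δ to stable)
t=2 Δ0: a=1 clk=0 c=0 d=1 b=1
  Δ1: clk:0→1
  Δ2: a:1→0
  Δ3: b:1→0
  (3Δ to stable)
t=3 Δ0: a=0 clk=1 c=0 d=1 b=0
  Δ1: clk:1→0
  (1Δ to stable)
t=4 Δ0: a=0 clk=0 c=0 d=1 b=0
  Δ1: clk:0→1
  Δ2: a:0→1, d:1→0
  Δ3: c:0→1, b:0→1
  (3Δ to stable)
t=5 Δ0: a=1 clk=1 c=1 d=0 b=1
  Δ1: clk:1→0
  (1Δ to stable)
t=6 Δ0: a=1 clk=0 c=1 d=0 b=1
  Δ1: clk:0→1
  Δ2: d:0→1
  Δ3: c:1→0
  (3Δ to stable)
t=7 Δ0: a=1 clk=1 c=0 d=1 b=1
  Δ1: clk:1→0
  (1Δ to stable)
t=8 Δ0: a=1 clk=0 c=0 d=1 b=1
  Δ1: clk:0→1
  Δ2: a:1→0
  Δ3: b:1→0
  (3Δ to stable)
t=9 Δ0: a=0 clk=1 c=0 d=1 b=0
  Δ1: clk:1→0
  (1Δ to stable)
t=10 Δ0: a=0 clk=0 c=0 d=1 b=0
  Δ1: clk:0→1
  Δ2: a:0→1, d:1→0
  Δ3: c:0→1, b:0→1
  (3Δ to stable)
t=11 Δ0: a=1 clk=1 c=1 d=0 b=1
  Δ1: clk:1→0
  (1Δ to stable)
t=12 Δ0: a=1 clk=0 c=1 d=0 b=1
  Δ1: clk:0→1
  Δ2: d:0→1
  Δ3: c:1→0
  (3Δ to stable)
t=13 Δ0: a=1 clk=1 c=0 d=1 b=1
  Δ1: clk:1→0
  (1Δ to stable)
t=14 Δ0: a=1 clk=0 c=0 d=1 b=1
  Δ1: clk:0→1
  Δ2: a:1→0
  Δ3: b:1→0
  (3Δ to stable)

1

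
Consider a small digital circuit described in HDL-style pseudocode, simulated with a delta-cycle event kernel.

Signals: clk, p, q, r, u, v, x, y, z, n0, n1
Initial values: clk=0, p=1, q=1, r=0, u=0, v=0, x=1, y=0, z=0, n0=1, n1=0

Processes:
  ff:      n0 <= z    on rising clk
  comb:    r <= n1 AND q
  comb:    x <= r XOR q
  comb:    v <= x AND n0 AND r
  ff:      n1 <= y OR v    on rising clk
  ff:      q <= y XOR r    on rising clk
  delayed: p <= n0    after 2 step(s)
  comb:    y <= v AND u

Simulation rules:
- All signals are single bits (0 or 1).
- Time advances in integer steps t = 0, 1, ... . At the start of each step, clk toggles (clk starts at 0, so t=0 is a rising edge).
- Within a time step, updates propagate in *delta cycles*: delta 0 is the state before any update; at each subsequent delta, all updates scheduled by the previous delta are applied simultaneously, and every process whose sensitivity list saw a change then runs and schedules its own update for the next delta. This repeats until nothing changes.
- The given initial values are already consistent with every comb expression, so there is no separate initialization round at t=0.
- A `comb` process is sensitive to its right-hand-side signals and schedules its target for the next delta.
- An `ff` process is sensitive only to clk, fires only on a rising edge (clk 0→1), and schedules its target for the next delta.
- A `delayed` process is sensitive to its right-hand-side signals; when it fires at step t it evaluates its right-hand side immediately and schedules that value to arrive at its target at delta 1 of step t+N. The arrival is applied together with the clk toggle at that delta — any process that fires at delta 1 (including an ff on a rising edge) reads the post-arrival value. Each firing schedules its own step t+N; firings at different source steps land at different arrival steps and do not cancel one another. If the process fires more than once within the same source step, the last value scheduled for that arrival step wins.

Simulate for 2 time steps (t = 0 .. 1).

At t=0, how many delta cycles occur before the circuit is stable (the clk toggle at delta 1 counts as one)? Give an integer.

[bits: n1,clk,u,z,q,n0,x,p,v,r,y]
t=0: Δ0=00001111000 Δ1=01001111000 Δ2=01000011000 Δ3=01000001000 | 3Δ
t=1: Δ0=01000001000 Δ1=00000001000 | 1Δ

3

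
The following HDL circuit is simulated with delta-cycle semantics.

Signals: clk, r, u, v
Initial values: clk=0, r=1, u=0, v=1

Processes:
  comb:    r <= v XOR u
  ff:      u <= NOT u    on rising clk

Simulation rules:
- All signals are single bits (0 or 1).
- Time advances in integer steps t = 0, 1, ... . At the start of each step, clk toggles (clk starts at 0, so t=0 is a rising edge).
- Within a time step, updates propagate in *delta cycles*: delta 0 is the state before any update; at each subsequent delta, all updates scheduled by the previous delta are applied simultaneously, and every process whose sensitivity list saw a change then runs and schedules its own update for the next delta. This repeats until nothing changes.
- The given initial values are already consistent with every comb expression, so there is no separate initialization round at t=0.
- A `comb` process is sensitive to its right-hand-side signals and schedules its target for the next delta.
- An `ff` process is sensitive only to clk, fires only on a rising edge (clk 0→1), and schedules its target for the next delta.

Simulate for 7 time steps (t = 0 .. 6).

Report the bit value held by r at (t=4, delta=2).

1

t=0 Δ0: u=0 clk=0 v=1 r=1
  Δ1: clk:0→1
  Δ2: u:0→1
  Δ3: r:1→0
  (3Δ to stable)
t=1 Δ0: u=1 clk=1 v=1 r=0
  Δ1: clk:1→0
  (1Δ to stable)
t=2 Δ0: u=1 clk=0 v=1 r=0
  Δ1: clk:0→1
  Δ2: u:1→0
  Δ3: r:0→1
  (3Δ to stable)
t=3 Δ0: u=0 clk=1 v=1 r=1
  Δ1: clk:1→0
  (1Δ to stable)
t=4 Δ0: u=0 clk=0 v=1 r=1
  Δ1: clk:0→1
  Δ2: u:0→1
  Δ3: r:1→0
  (3Δ to stable)
t=5 Δ0: u=1 clk=1 v=1 r=0
  Δ1: clk:1→0
  (1Δ to stable)
t=6 Δ0: u=1 clk=0 v=1 r=0
  Δ1: clk:0→1
  Δ2: u:1→0
  Δ3: r:0→1
  (3Δ to stable)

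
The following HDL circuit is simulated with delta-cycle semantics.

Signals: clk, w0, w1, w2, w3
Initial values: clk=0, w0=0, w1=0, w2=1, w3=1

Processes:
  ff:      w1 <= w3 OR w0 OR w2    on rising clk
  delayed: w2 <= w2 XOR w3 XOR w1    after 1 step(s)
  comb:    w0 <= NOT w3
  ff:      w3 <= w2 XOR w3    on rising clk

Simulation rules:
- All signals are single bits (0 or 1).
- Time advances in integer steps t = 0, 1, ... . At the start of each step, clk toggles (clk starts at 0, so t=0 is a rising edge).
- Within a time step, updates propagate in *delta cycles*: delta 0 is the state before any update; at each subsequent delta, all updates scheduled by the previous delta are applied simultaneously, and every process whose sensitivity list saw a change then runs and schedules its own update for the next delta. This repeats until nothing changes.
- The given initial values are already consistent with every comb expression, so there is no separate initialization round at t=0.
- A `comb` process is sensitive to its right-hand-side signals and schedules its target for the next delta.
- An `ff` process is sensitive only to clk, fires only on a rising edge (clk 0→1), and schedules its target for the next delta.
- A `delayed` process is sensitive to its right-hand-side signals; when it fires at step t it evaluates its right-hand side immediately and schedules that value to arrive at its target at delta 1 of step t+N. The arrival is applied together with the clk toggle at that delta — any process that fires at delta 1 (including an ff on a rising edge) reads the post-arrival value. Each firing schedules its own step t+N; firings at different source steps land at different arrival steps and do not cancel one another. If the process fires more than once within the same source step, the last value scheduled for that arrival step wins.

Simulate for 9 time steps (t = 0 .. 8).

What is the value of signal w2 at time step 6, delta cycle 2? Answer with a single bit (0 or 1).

t0.Δ0 w2=1 w1=0 w3=1 w0=0 clk=0
t0.Δ1 w2=1 w1=0 w3=1 w0=0 clk=1
t0.Δ2 w2=1 w1=1 w3=0 w0=0 clk=1
t0.Δ3 w2=1 w1=1 w3=0 w0=1 clk=1
t1.Δ0 w2=1 w1=1 w3=0 w0=1 clk=1
t1.Δ1 w2=0 w1=1 w3=0 w0=1 clk=0
t2.Δ0 w2=0 w1=1 w3=0 w0=1 clk=0
t2.Δ1 w2=1 w1=1 w3=0 w0=1 clk=1
t2.Δ2 w2=1 w1=1 w3=1 w0=1 clk=1
t2.Δ3 w2=1 w1=1 w3=1 w0=0 clk=1
t3.Δ0 w2=1 w1=1 w3=1 w0=0 clk=1
t3.Δ1 w2=1 w1=1 w3=1 w0=0 clk=0
t4.Δ0 w2=1 w1=1 w3=1 w0=0 clk=0
t4.Δ1 w2=1 w1=1 w3=1 w0=0 clk=1
t4.Δ2 w2=1 w1=1 w3=0 w0=0 clk=1
t4.Δ3 w2=1 w1=1 w3=0 w0=1 clk=1
t5.Δ0 w2=1 w1=1 w3=0 w0=1 clk=1
t5.Δ1 w2=0 w1=1 w3=0 w0=1 clk=0
t6.Δ0 w2=0 w1=1 w3=0 w0=1 clk=0
t6.Δ1 w2=1 w1=1 w3=0 w0=1 clk=1
t6.Δ2 w2=1 w1=1 w3=1 w0=1 clk=1
t6.Δ3 w2=1 w1=1 w3=1 w0=0 clk=1
t7.Δ0 w2=1 w1=1 w3=1 w0=0 clk=1
t7.Δ1 w2=1 w1=1 w3=1 w0=0 clk=0
t8.Δ0 w2=1 w1=1 w3=1 w0=0 clk=0
t8.Δ1 w2=1 w1=1 w3=1 w0=0 clk=1
t8.Δ2 w2=1 w1=1 w3=0 w0=0 clk=1
t8.Δ3 w2=1 w1=1 w3=0 w0=1 clk=1

1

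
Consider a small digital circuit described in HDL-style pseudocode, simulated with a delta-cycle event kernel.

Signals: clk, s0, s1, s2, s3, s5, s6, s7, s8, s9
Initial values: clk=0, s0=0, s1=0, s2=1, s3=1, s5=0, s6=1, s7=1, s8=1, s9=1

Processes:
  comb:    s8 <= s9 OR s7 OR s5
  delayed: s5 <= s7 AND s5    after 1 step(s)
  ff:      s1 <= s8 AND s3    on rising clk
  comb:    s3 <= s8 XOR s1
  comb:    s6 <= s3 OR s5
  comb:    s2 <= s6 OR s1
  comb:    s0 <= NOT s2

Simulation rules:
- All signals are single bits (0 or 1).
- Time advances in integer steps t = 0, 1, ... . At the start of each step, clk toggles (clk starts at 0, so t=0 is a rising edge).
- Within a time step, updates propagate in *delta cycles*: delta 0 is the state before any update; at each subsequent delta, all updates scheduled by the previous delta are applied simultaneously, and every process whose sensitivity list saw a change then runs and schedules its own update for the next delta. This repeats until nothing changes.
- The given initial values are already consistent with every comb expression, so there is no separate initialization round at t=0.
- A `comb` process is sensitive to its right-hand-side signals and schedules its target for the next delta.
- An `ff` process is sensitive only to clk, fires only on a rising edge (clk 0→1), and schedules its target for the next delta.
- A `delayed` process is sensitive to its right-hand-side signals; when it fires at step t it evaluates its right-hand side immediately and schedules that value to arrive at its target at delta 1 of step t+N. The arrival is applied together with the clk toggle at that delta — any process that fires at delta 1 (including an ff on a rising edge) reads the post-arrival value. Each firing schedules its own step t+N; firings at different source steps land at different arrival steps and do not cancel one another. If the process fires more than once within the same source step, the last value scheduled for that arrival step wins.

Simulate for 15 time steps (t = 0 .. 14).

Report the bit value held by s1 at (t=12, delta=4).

t0.Δ0 s0=0 clk=0 s6=1 s3=1 s1=0 s9=1 s2=1 s8=1 s5=0 s7=1
t0.Δ1 s0=0 clk=1 s6=1 s3=1 s1=0 s9=1 s2=1 s8=1 s5=0 s7=1
t0.Δ2 s0=0 clk=1 s6=1 s3=1 s1=1 s9=1 s2=1 s8=1 s5=0 s7=1
t0.Δ3 s0=0 clk=1 s6=1 s3=0 s1=1 s9=1 s2=1 s8=1 s5=0 s7=1
t0.Δ4 s0=0 clk=1 s6=0 s3=0 s1=1 s9=1 s2=1 s8=1 s5=0 s7=1
t1.Δ0 s0=0 clk=1 s6=0 s3=0 s1=1 s9=1 s2=1 s8=1 s5=0 s7=1
t1.Δ1 s0=0 clk=0 s6=0 s3=0 s1=1 s9=1 s2=1 s8=1 s5=0 s7=1
t2.Δ0 s0=0 clk=0 s6=0 s3=0 s1=1 s9=1 s2=1 s8=1 s5=0 s7=1
t2.Δ1 s0=0 clk=1 s6=0 s3=0 s1=1 s9=1 s2=1 s8=1 s5=0 s7=1
t2.Δ2 s0=0 clk=1 s6=0 s3=0 s1=0 s9=1 s2=1 s8=1 s5=0 s7=1
t2.Δ3 s0=0 clk=1 s6=0 s3=1 s1=0 s9=1 s2=0 s8=1 s5=0 s7=1
t2.Δ4 s0=1 clk=1 s6=1 s3=1 s1=0 s9=1 s2=0 s8=1 s5=0 s7=1
t2.Δ5 s0=1 clk=1 s6=1 s3=1 s1=0 s9=1 s2=1 s8=1 s5=0 s7=1
t2.Δ6 s0=0 clk=1 s6=1 s3=1 s1=0 s9=1 s2=1 s8=1 s5=0 s7=1
t3.Δ0 s0=0 clk=1 s6=1 s3=1 s1=0 s9=1 s2=1 s8=1 s5=0 s7=1
t3.Δ1 s0=0 clk=0 s6=1 s3=1 s1=0 s9=1 s2=1 s8=1 s5=0 s7=1
t4.Δ0 s0=0 clk=0 s6=1 s3=1 s1=0 s9=1 s2=1 s8=1 s5=0 s7=1
t4.Δ1 s0=0 clk=1 s6=1 s3=1 s1=0 s9=1 s2=1 s8=1 s5=0 s7=1
t4.Δ2 s0=0 clk=1 s6=1 s3=1 s1=1 s9=1 s2=1 s8=1 s5=0 s7=1
t4.Δ3 s0=0 clk=1 s6=1 s3=0 s1=1 s9=1 s2=1 s8=1 s5=0 s7=1
t4.Δ4 s0=0 clk=1 s6=0 s3=0 s1=1 s9=1 s2=1 s8=1 s5=0 s7=1
t5.Δ0 s0=0 clk=1 s6=0 s3=0 s1=1 s9=1 s2=1 s8=1 s5=0 s7=1
t5.Δ1 s0=0 clk=0 s6=0 s3=0 s1=1 s9=1 s2=1 s8=1 s5=0 s7=1
t6.Δ0 s0=0 clk=0 s6=0 s3=0 s1=1 s9=1 s2=1 s8=1 s5=0 s7=1
t6.Δ1 s0=0 clk=1 s6=0 s3=0 s1=1 s9=1 s2=1 s8=1 s5=0 s7=1
t6.Δ2 s0=0 clk=1 s6=0 s3=0 s1=0 s9=1 s2=1 s8=1 s5=0 s7=1
t6.Δ3 s0=0 clk=1 s6=0 s3=1 s1=0 s9=1 s2=0 s8=1 s5=0 s7=1
t6.Δ4 s0=1 clk=1 s6=1 s3=1 s1=0 s9=1 s2=0 s8=1 s5=0 s7=1
t6.Δ5 s0=1 clk=1 s6=1 s3=1 s1=0 s9=1 s2=1 s8=1 s5=0 s7=1
t6.Δ6 s0=0 clk=1 s6=1 s3=1 s1=0 s9=1 s2=1 s8=1 s5=0 s7=1
t7.Δ0 s0=0 clk=1 s6=1 s3=1 s1=0 s9=1 s2=1 s8=1 s5=0 s7=1
t7.Δ1 s0=0 clk=0 s6=1 s3=1 s1=0 s9=1 s2=1 s8=1 s5=0 s7=1
t8.Δ0 s0=0 clk=0 s6=1 s3=1 s1=0 s9=1 s2=1 s8=1 s5=0 s7=1
t8.Δ1 s0=0 clk=1 s6=1 s3=1 s1=0 s9=1 s2=1 s8=1 s5=0 s7=1
t8.Δ2 s0=0 clk=1 s6=1 s3=1 s1=1 s9=1 s2=1 s8=1 s5=0 s7=1
t8.Δ3 s0=0 clk=1 s6=1 s3=0 s1=1 s9=1 s2=1 s8=1 s5=0 s7=1
t8.Δ4 s0=0 clk=1 s6=0 s3=0 s1=1 s9=1 s2=1 s8=1 s5=0 s7=1
t9.Δ0 s0=0 clk=1 s6=0 s3=0 s1=1 s9=1 s2=1 s8=1 s5=0 s7=1
t9.Δ1 s0=0 clk=0 s6=0 s3=0 s1=1 s9=1 s2=1 s8=1 s5=0 s7=1
t10.Δ0 s0=0 clk=0 s6=0 s3=0 s1=1 s9=1 s2=1 s8=1 s5=0 s7=1
t10.Δ1 s0=0 clk=1 s6=0 s3=0 s1=1 s9=1 s2=1 s8=1 s5=0 s7=1
t10.Δ2 s0=0 clk=1 s6=0 s3=0 s1=0 s9=1 s2=1 s8=1 s5=0 s7=1
t10.Δ3 s0=0 clk=1 s6=0 s3=1 s1=0 s9=1 s2=0 s8=1 s5=0 s7=1
t10.Δ4 s0=1 clk=1 s6=1 s3=1 s1=0 s9=1 s2=0 s8=1 s5=0 s7=1
t10.Δ5 s0=1 clk=1 s6=1 s3=1 s1=0 s9=1 s2=1 s8=1 s5=0 s7=1
t10.Δ6 s0=0 clk=1 s6=1 s3=1 s1=0 s9=1 s2=1 s8=1 s5=0 s7=1
t11.Δ0 s0=0 clk=1 s6=1 s3=1 s1=0 s9=1 s2=1 s8=1 s5=0 s7=1
t11.Δ1 s0=0 clk=0 s6=1 s3=1 s1=0 s9=1 s2=1 s8=1 s5=0 s7=1
t12.Δ0 s0=0 clk=0 s6=1 s3=1 s1=0 s9=1 s2=1 s8=1 s5=0 s7=1
t12.Δ1 s0=0 clk=1 s6=1 s3=1 s1=0 s9=1 s2=1 s8=1 s5=0 s7=1
t12.Δ2 s0=0 clk=1 s6=1 s3=1 s1=1 s9=1 s2=1 s8=1 s5=0 s7=1
t12.Δ3 s0=0 clk=1 s6=1 s3=0 s1=1 s9=1 s2=1 s8=1 s5=0 s7=1
t12.Δ4 s0=0 clk=1 s6=0 s3=0 s1=1 s9=1 s2=1 s8=1 s5=0 s7=1
t13.Δ0 s0=0 clk=1 s6=0 s3=0 s1=1 s9=1 s2=1 s8=1 s5=0 s7=1
t13.Δ1 s0=0 clk=0 s6=0 s3=0 s1=1 s9=1 s2=1 s8=1 s5=0 s7=1
t14.Δ0 s0=0 clk=0 s6=0 s3=0 s1=1 s9=1 s2=1 s8=1 s5=0 s7=1
t14.Δ1 s0=0 clk=1 s6=0 s3=0 s1=1 s9=1 s2=1 s8=1 s5=0 s7=1
t14.Δ2 s0=0 clk=1 s6=0 s3=0 s1=0 s9=1 s2=1 s8=1 s5=0 s7=1
t14.Δ3 s0=0 clk=1 s6=0 s3=1 s1=0 s9=1 s2=0 s8=1 s5=0 s7=1
t14.Δ4 s0=1 clk=1 s6=1 s3=1 s1=0 s9=1 s2=0 s8=1 s5=0 s7=1
t14.Δ5 s0=1 clk=1 s6=1 s3=1 s1=0 s9=1 s2=1 s8=1 s5=0 s7=1
t14.Δ6 s0=0 clk=1 s6=1 s3=1 s1=0 s9=1 s2=1 s8=1 s5=0 s7=1

1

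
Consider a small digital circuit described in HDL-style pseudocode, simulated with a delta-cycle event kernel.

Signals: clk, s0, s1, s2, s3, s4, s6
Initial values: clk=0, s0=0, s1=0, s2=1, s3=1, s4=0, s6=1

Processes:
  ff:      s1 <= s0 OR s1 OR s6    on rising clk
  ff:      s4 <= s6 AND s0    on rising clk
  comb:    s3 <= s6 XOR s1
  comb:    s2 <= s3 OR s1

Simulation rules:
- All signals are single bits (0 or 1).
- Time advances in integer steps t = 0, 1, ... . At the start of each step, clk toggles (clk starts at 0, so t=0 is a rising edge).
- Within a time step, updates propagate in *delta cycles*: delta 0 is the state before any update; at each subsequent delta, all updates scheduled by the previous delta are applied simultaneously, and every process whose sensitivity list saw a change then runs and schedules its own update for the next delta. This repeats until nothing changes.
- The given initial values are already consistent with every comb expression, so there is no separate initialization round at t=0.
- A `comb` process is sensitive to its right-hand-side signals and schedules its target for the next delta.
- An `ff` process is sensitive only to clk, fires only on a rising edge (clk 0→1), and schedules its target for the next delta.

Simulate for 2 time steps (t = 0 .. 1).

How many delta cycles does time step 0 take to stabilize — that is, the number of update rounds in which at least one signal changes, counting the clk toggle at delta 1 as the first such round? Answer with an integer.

3

t0.Δ0 s4=0 s6=1 clk=0 s1=0 s2=1 s3=1 s0=0
t0.Δ1 s4=0 s6=1 clk=1 s1=0 s2=1 s3=1 s0=0
t0.Δ2 s4=0 s6=1 clk=1 s1=1 s2=1 s3=1 s0=0
t0.Δ3 s4=0 s6=1 clk=1 s1=1 s2=1 s3=0 s0=0
t1.Δ0 s4=0 s6=1 clk=1 s1=1 s2=1 s3=0 s0=0
t1.Δ1 s4=0 s6=1 clk=0 s1=1 s2=1 s3=0 s0=0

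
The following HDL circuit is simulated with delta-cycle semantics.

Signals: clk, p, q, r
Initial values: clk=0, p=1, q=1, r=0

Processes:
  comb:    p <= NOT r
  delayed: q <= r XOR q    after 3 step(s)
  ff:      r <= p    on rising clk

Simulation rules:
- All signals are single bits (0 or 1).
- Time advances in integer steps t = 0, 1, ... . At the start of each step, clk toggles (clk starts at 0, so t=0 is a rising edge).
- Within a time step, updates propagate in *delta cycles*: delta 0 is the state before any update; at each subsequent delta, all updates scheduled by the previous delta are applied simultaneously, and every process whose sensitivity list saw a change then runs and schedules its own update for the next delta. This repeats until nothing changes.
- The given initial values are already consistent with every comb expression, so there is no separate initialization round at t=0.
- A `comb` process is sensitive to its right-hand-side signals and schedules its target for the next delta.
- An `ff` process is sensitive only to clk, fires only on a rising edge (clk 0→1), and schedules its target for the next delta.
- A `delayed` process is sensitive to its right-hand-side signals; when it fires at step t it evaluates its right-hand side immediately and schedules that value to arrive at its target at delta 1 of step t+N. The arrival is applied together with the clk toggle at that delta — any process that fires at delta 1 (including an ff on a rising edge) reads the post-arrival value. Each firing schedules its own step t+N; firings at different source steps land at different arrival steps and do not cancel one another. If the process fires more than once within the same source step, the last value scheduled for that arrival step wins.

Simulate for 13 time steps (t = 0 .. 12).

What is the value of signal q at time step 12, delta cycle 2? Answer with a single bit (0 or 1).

1

t=0 Δ0: q=1 clk=0 p=1 r=0
  Δ1: clk:0→1
  Δ2: r:0→1
  Δ3: p:1→0
  (3Δ to stable)
t=1 Δ0: q=1 clk=1 p=0 r=1
  Δ1: clk:1→0
  (1Δ to stable)
t=2 Δ0: q=1 clk=0 p=0 r=1
  Δ1: clk:0→1
  Δ2: r:1→0
  Δ3: p:0→1
  (3Δ to stable)
t=3 Δ0: q=1 clk=1 p=1 r=0
  Δ1: q:1→0, clk:1→0
  (1Δ to stable)
t=4 Δ0: q=0 clk=0 p=1 r=0
  Δ1: clk:0→1
  Δ2: r:0→1
  Δ3: p:1→0
  (3Δ to stable)
t=5 Δ0: q=0 clk=1 p=0 r=1
  Δ1: q:0→1, clk:1→0
  (1Δ to stable)
t=6 Δ0: q=1 clk=0 p=0 r=1
  Δ1: q:1→0, clk:0→1
  Δ2: r:1→0
  Δ3: p:0→1
  (3Δ to stable)
t=7 Δ0: q=0 clk=1 p=1 r=0
  Δ1: q:0→1, clk:1→0
  (1Δ to stable)
t=8 Δ0: q=1 clk=0 p=1 r=0
  Δ1: q:1→0, clk:0→1
  Δ2: r:0→1
  Δ3: p:1→0
  (3Δ to stable)
t=9 Δ0: q=0 clk=1 p=0 r=1
  Δ1: clk:1→0
  (1Δ to stable)
t=10 Δ0: q=0 clk=0 p=0 r=1
  Δ1: q:0→1, clk:0→1
  Δ2: r:1→0
  Δ3: p:0→1
  (3Δ to stable)
t=11 Δ0: q=1 clk=1 p=1 r=0
  Δ1: clk:1→0
  (1Δ to stable)
t=12 Δ0: q=1 clk=0 p=1 r=0
  Δ1: clk:0→1
  Δ2: r:0→1
  Δ3: p:1→0
  (3Δ to stable)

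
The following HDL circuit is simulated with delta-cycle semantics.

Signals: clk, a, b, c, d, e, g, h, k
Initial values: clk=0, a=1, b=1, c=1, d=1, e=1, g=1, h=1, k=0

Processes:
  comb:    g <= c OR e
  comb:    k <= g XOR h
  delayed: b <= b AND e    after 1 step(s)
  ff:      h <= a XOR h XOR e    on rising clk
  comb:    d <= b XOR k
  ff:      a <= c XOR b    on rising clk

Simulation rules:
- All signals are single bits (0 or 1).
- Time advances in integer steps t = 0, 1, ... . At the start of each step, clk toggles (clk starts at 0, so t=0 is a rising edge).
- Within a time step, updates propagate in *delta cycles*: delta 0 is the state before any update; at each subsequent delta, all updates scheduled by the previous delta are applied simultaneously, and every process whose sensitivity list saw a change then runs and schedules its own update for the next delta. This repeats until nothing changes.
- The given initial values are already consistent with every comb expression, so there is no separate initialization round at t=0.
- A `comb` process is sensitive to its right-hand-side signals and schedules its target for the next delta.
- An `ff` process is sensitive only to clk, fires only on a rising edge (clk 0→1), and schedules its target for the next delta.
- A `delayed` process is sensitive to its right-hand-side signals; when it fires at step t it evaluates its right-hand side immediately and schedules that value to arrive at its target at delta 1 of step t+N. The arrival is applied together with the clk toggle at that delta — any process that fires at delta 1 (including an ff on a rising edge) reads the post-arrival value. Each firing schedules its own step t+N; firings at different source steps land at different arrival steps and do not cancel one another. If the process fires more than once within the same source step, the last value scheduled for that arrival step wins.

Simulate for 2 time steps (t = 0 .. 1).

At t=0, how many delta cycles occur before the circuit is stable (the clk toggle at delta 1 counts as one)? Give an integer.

t0.Δ0 e=1 clk=0 b=1 c=1 h=1 d=1 a=1 g=1 k=0
t0.Δ1 e=1 clk=1 b=1 c=1 h=1 d=1 a=1 g=1 k=0
t0.Δ2 e=1 clk=1 b=1 c=1 h=1 d=1 a=0 g=1 k=0
t1.Δ0 e=1 clk=1 b=1 c=1 h=1 d=1 a=0 g=1 k=0
t1.Δ1 e=1 clk=0 b=1 c=1 h=1 d=1 a=0 g=1 k=0

2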